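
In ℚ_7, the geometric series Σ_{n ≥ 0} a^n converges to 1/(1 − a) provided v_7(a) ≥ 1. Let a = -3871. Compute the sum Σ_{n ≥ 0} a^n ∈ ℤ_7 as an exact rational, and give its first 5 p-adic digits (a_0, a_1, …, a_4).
Σ a^n = 1/(1 − a) = 1/3872;  first 5 digits = (1, 0, 5, 2, 2)

v_7(a) = 2 ≥ 1, so the series converges in ℤ_7 to 1/(1 − a) = 1/(1 − (-3871)) = 1/3872. Expand this rational in ℤ_7: compute digits iteratively via d_i = x_i mod 7, x_{i+1} = (x_i − d_i)/7. The first 5 digits are (1, 0, 5, 2, 2).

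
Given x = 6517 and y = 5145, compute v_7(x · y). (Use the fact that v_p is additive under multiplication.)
v_7(33529965) = 6

v_p(x) = 3 (factor: 6517 = 7^3 · 19); v_p(y) = 3 (factor: 5145 = 7^3 · 15). Additivity: v_p(xy) = v_p(x) + v_p(y) = 3 + 3 = 6. (Direct check: xy = 33529965 = 7^6 · (285).)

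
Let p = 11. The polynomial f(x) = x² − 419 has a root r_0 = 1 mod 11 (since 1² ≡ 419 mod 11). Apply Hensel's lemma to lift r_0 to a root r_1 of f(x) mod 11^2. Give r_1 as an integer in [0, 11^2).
r_1 = 89 (mod 121)

Hensel's recurrence: r_{i+1} = r_i − f(r_i)·(f′(r_i))^{-1} mod 11^{i+2}, with f′(x) = 2x. Iterate:
  r_0 = 1 (mod 11)
  r_1 = 89 (mod 121)
Final: r_1 = 89, and one checks f(r_1) ≡ 0 mod 11^2.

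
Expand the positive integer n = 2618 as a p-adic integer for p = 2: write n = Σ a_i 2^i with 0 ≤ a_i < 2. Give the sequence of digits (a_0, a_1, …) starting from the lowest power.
(a_0, a_1, …) = (0, 1, 0, 1, 1, 1, 0, 0, 0, 1, 0, 1)

Repeated division by 2 gives the digits low-to-high: 2618 = 1·2^1 + 1·2^3 + 1·2^4 + 1·2^5 + 1·2^9 + 1·2^11. Digit sequence: (0, 1, 0, 1, 1, 1, 0, 0, 0, 1, 0, 1).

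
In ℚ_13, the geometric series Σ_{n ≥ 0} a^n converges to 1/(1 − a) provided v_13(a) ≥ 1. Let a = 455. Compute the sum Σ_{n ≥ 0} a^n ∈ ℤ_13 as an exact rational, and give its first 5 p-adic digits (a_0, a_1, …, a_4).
Σ a^n = 1/(1 − a) = -1/454;  first 5 digits = (1, 9, 5, 4, 12)

v_13(a) = 1 ≥ 1, so the series converges in ℤ_13 to 1/(1 − a) = 1/(1 − 455) = -1/454. Expand this rational in ℤ_13: compute digits iteratively via d_i = x_i mod 13, x_{i+1} = (x_i − d_i)/13. The first 5 digits are (1, 9, 5, 4, 12).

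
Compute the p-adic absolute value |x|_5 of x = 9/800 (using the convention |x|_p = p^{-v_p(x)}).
|9/800|_5 = 25

Step 1 — compute v_5(x) by factoring powers of 5 out of the numerator and denominator: v_5(9/800) = -2. Step 2 — apply |x|_p = p^{-v_p(x)} = 5^{2} = 25.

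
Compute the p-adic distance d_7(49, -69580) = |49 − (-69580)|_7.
d_7(49, -69580) = 1/2401

Step 1 — x − y = 49 − (-69580) = 69629. Step 2 — v_7(69629) = 4 (factor: 69629 = (7^4 · 29); the sign does not affect v_p). Step 3 — |x − y|_7 = 7^{-4} = 1/2401.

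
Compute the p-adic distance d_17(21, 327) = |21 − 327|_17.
d_17(21, 327) = 1/17

Step 1 — x − y = 21 − 327 = -306. Step 2 — v_17(-306) = 1 (factor: -306 = −(17^1 · 18); the sign does not affect v_p). Step 3 — |x − y|_17 = 17^{-1} = 1/17.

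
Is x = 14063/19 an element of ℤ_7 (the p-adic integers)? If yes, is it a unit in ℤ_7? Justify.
x ∈ ℤ_7 but not a unit; v_7(x) = 3 > 0

ℤ_7 = {x ∈ ℚ_7 : v_7(x) ≥ 0} and ℤ_7^× = {x ∈ ℤ_7 : v_7(x) = 0}. Here v_7(14063/19) = v_7(num) − v_7(den) = 3; compare against these criteria.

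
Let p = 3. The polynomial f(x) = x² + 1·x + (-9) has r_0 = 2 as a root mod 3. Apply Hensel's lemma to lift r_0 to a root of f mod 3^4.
r_3 = 71 (mod 81)

Hensel: r_{i+1} = r_i − f(r_i)·(f′(r_i))^{-1} mod 3^{i+2}, f′(x) = 2x + 1. Iterate:
  r_0 = 2 (mod 3)
  r_1 = 8 (mod 9)
  r_2 = 17 (mod 27)
  r_3 = 71 (mod 81)
Final: r = 71 satisfies f(r) ≡ 0 mod 3^4.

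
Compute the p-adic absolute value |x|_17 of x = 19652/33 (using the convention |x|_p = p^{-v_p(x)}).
|19652/33|_17 = 1/4913

Step 1 — compute v_17(x) by factoring powers of 17 out of the numerator and denominator: v_17(19652/33) = 3. Step 2 — apply |x|_p = p^{-v_p(x)} = 17^{-3} = 1/4913.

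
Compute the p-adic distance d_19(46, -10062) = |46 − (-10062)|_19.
d_19(46, -10062) = 1/361

Step 1 — x − y = 46 − (-10062) = 10108. Step 2 — v_19(10108) = 2 (factor: 10108 = (19^2 · 28); the sign does not affect v_p). Step 3 — |x − y|_19 = 19^{-2} = 1/361.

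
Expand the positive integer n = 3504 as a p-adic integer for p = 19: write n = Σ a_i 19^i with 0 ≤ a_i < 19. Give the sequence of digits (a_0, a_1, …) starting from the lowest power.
(a_0, a_1, …) = (8, 13, 9)

Repeated division by 19 gives the digits low-to-high: 3504 = 8 + 13·19^1 + 9·19^2. Digit sequence: (8, 13, 9).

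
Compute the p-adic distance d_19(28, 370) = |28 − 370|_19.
d_19(28, 370) = 1/19

Step 1 — x − y = 28 − 370 = -342. Step 2 — v_19(-342) = 1 (factor: -342 = −(19^1 · 18); the sign does not affect v_p). Step 3 — |x − y|_19 = 19^{-1} = 1/19.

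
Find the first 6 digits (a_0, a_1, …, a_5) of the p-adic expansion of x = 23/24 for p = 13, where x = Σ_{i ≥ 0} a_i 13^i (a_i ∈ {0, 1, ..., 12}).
(a_0, …, a_5) = (8, 0, 7, 0, 7, 0)

v_13(23/24) = 0 (numerator and denominator both coprime to 13), so x ∈ ℤ_13^×. Compute digits iteratively via a_i = x_i mod 13, x_{i+1} = (x_i − a_i)/13, with x_0 = x:
  x_0 = 23/24;  a_0 = 8;  x_1 = (x_0 − 8)/13 = -13/24
  x_1 = -13/24;  a_1 = 0;  x_2 = (x_1 − 0)/13 = -1/24
  x_2 = -1/24;  a_2 = 7;  x_3 = (x_2 − 7)/13 = -13/24
  x_3 = -13/24;  a_3 = 0;  x_4 = (x_3 − 0)/13 = -1/24
  x_4 = -1/24;  a_4 = 7;  x_5 = (x_4 − 7)/13 = -13/24
  x_5 = -13/24;  a_5 = 0;  x_6 = (x_5 − 0)/13 = -1/24
Digits: (8, 0, 7, 0, 7, 0).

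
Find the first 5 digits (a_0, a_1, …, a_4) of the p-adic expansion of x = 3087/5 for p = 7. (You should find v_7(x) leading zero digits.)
(a_0, …, a_4) = (0, 0, 0, 6, 5)

v_7(3087/5) = 3, so a_0 = ... = a_2 = 0. Factor out: x = 7^3 · u with u = 9/5 a unit in ℤ_7. Expand u iteratively via a_{v+i} = u_i mod 7, u_{i+1} = (u_i − a_{v+i})/7:
  u_0 = 9/5;  a_3 = 6;  u_1 = (u_0 − 6)/7 = -3/5
  u_1 = -3/5;  a_4 = 5;  u_2 = (u_1 − 5)/7 = -4/5
Digits: (0, 0, 0, 6, 5).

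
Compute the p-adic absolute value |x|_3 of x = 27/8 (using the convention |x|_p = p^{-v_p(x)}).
|27/8|_3 = 1/27

Step 1 — compute v_3(x) by factoring powers of 3 out of the numerator and denominator: v_3(27/8) = 3. Step 2 — apply |x|_p = p^{-v_p(x)} = 3^{-3} = 1/27.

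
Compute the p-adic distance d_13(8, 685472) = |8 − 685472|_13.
d_13(8, 685472) = 1/28561

Step 1 — x − y = 8 − 685472 = -685464. Step 2 — v_13(-685464) = 4 (factor: -685464 = −(13^4 · 24); the sign does not affect v_p). Step 3 — |x − y|_13 = 13^{-4} = 1/28561.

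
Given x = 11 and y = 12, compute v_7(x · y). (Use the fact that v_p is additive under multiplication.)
v_7(132) = 0

v_p(x) = 0 (factor: 11 = 7^0 · 11); v_p(y) = 0 (factor: 12 = 7^0 · 12). Additivity: v_p(xy) = v_p(x) + v_p(y) = 0 + 0 = 0. (Direct check: xy = 132 = 7^0 · (132).)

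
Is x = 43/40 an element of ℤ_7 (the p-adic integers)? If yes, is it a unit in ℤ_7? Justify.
x ∈ ℤ_7^× (unit); v_7(x) = 0

ℤ_7 = {x ∈ ℚ_7 : v_7(x) ≥ 0} and ℤ_7^× = {x ∈ ℤ_7 : v_7(x) = 0}. Here v_7(43/40) = v_7(num) − v_7(den) = 0; compare against these criteria.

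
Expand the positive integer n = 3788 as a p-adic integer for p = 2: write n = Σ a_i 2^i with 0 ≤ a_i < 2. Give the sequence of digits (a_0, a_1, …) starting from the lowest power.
(a_0, a_1, …) = (0, 0, 1, 1, 0, 0, 1, 1, 0, 1, 1, 1)

Repeated division by 2 gives the digits low-to-high: 3788 = 1·2^2 + 1·2^3 + 1·2^6 + 1·2^7 + 1·2^9 + 1·2^10 + 1·2^11. Digit sequence: (0, 0, 1, 1, 0, 0, 1, 1, 0, 1, 1, 1).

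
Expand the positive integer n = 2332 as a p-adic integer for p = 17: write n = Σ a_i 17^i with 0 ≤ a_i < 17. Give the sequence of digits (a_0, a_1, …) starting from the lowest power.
(a_0, a_1, …) = (3, 1, 8)

Repeated division by 17 gives the digits low-to-high: 2332 = 3 + 1·17^1 + 8·17^2. Digit sequence: (3, 1, 8).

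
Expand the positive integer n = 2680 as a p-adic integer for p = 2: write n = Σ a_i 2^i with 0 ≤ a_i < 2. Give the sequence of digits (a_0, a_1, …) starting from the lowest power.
(a_0, a_1, …) = (0, 0, 0, 1, 1, 1, 1, 0, 0, 1, 0, 1)

Repeated division by 2 gives the digits low-to-high: 2680 = 1·2^3 + 1·2^4 + 1·2^5 + 1·2^6 + 1·2^9 + 1·2^11. Digit sequence: (0, 0, 0, 1, 1, 1, 1, 0, 0, 1, 0, 1).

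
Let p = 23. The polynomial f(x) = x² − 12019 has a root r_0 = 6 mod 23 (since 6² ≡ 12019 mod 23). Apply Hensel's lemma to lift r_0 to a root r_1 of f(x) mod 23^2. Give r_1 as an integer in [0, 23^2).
r_1 = 167 (mod 529)

Hensel's recurrence: r_{i+1} = r_i − f(r_i)·(f′(r_i))^{-1} mod 23^{i+2}, with f′(x) = 2x. Iterate:
  r_0 = 6 (mod 23)
  r_1 = 167 (mod 529)
Final: r_1 = 167, and one checks f(r_1) ≡ 0 mod 23^2.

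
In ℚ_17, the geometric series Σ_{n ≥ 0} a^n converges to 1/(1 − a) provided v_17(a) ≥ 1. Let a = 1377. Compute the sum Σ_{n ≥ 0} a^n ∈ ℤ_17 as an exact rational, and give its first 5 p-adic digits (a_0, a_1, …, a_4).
Σ a^n = 1/(1 − a) = -1/1376;  first 5 digits = (1, 13, 3, 16, 4)

v_17(a) = 1 ≥ 1, so the series converges in ℤ_17 to 1/(1 − a) = 1/(1 − 1377) = -1/1376. Expand this rational in ℤ_17: compute digits iteratively via d_i = x_i mod 17, x_{i+1} = (x_i − d_i)/17. The first 5 digits are (1, 13, 3, 16, 4).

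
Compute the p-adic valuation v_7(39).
v_7(39) = 0

v_7(n) is the largest exponent k such that 7^k divides n. Factor out: 39 = 7^0 · 39. (Sign doesn't affect v_p.) So v_7(39) = 0.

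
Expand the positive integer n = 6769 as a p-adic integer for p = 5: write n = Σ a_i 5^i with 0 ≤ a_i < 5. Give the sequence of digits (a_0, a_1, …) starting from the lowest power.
(a_0, a_1, …) = (4, 3, 0, 4, 0, 2)

Repeated division by 5 gives the digits low-to-high: 6769 = 4 + 3·5^1 + 4·5^3 + 2·5^5. Digit sequence: (4, 3, 0, 4, 0, 2).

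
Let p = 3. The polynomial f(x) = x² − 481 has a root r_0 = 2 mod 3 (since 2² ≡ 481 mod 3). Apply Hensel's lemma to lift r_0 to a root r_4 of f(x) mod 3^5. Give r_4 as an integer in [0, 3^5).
r_4 = 101 (mod 243)

Hensel's recurrence: r_{i+1} = r_i − f(r_i)·(f′(r_i))^{-1} mod 3^{i+2}, with f′(x) = 2x. Iterate:
  r_0 = 2 (mod 3)
  r_1 = 2 (mod 9)
  r_2 = 20 (mod 27)
  r_3 = 20 (mod 81)
  r_4 = 101 (mod 243)
Final: r_4 = 101, and one checks f(r_4) ≡ 0 mod 3^5.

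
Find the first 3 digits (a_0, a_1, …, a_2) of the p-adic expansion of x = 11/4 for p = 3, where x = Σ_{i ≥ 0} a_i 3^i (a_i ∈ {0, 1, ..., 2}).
(a_0, …, a_2) = (2, 1, 2)

v_3(11/4) = 0 (numerator and denominator both coprime to 3), so x ∈ ℤ_3^×. Compute digits iteratively via a_i = x_i mod 3, x_{i+1} = (x_i − a_i)/3, with x_0 = x:
  x_0 = 11/4;  a_0 = 2;  x_1 = (x_0 − 2)/3 = 1/4
  x_1 = 1/4;  a_1 = 1;  x_2 = (x_1 − 1)/3 = -1/4
  x_2 = -1/4;  a_2 = 2;  x_3 = (x_2 − 2)/3 = -3/4
Digits: (2, 1, 2).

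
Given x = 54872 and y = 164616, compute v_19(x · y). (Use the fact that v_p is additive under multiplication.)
v_19(9032809152) = 6

v_p(x) = 3 (factor: 54872 = 19^3 · 8); v_p(y) = 3 (factor: 164616 = 19^3 · 24). Additivity: v_p(xy) = v_p(x) + v_p(y) = 3 + 3 = 6. (Direct check: xy = 9032809152 = 19^6 · (192).)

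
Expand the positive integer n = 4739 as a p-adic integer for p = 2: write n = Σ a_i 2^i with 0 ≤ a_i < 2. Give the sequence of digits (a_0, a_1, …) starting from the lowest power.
(a_0, a_1, …) = (1, 1, 0, 0, 0, 0, 0, 1, 0, 1, 0, 0, 1)

Repeated division by 2 gives the digits low-to-high: 4739 = 1 + 1·2^1 + 1·2^7 + 1·2^9 + 1·2^12. Digit sequence: (1, 1, 0, 0, 0, 0, 0, 1, 0, 1, 0, 0, 1).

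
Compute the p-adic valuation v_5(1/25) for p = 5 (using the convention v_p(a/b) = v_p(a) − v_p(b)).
v_5(1/25) = -2

Factor powers of 5 from the numerator and denominator of the reduced fraction: 1 = 5^0 · 1 and 25 = 5^2 · 1. Apply v_p(a/b) = v_p(a) − v_p(b): v_5(1/25) = 0 − 2 = -2.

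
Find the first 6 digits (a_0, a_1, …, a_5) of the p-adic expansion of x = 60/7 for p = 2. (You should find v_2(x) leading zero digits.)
(a_0, …, a_5) = (0, 0, 1, 0, 0, 1)

v_2(60/7) = 2, so a_0 = ... = a_1 = 0. Factor out: x = 2^2 · u with u = 15/7 a unit in ℤ_2. Expand u iteratively via a_{v+i} = u_i mod 2, u_{i+1} = (u_i − a_{v+i})/2:
  u_0 = 15/7;  a_2 = 1;  u_1 = (u_0 − 1)/2 = 4/7
  u_1 = 4/7;  a_3 = 0;  u_2 = (u_1 − 0)/2 = 2/7
  u_2 = 2/7;  a_4 = 0;  u_3 = (u_2 − 0)/2 = 1/7
  u_3 = 1/7;  a_5 = 1;  u_4 = (u_3 − 1)/2 = -3/7
Digits: (0, 0, 1, 0, 0, 1).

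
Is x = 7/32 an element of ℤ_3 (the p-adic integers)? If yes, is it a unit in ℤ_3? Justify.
x ∈ ℤ_3^× (unit); v_3(x) = 0

ℤ_3 = {x ∈ ℚ_3 : v_3(x) ≥ 0} and ℤ_3^× = {x ∈ ℤ_3 : v_3(x) = 0}. Here v_3(7/32) = v_3(num) − v_3(den) = 0; compare against these criteria.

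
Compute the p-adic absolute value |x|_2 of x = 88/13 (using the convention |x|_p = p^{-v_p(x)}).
|88/13|_2 = 1/8

Step 1 — compute v_2(x) by factoring powers of 2 out of the numerator and denominator: v_2(88/13) = 3. Step 2 — apply |x|_p = p^{-v_p(x)} = 2^{-3} = 1/8.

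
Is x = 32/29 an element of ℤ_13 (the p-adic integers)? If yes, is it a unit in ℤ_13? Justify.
x ∈ ℤ_13^× (unit); v_13(x) = 0

ℤ_13 = {x ∈ ℚ_13 : v_13(x) ≥ 0} and ℤ_13^× = {x ∈ ℤ_13 : v_13(x) = 0}. Here v_13(32/29) = v_13(num) − v_13(den) = 0; compare against these criteria.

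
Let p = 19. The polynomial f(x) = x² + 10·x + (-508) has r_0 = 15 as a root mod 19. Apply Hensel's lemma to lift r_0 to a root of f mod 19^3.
r_2 = 6038 (mod 6859)

Hensel: r_{i+1} = r_i − f(r_i)·(f′(r_i))^{-1} mod 19^{i+2}, f′(x) = 2x + 10. Iterate:
  r_0 = 15 (mod 19)
  r_1 = 262 (mod 361)
  r_2 = 6038 (mod 6859)
Final: r = 6038 satisfies f(r) ≡ 0 mod 19^3.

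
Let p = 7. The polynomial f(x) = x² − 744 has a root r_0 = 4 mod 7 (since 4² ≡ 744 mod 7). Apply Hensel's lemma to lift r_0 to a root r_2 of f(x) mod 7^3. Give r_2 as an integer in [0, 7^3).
r_2 = 46 (mod 343)

Hensel's recurrence: r_{i+1} = r_i − f(r_i)·(f′(r_i))^{-1} mod 7^{i+2}, with f′(x) = 2x. Iterate:
  r_0 = 4 (mod 7)
  r_1 = 46 (mod 49)
  r_2 = 46 (mod 343)
Final: r_2 = 46, and one checks f(r_2) ≡ 0 mod 7^3.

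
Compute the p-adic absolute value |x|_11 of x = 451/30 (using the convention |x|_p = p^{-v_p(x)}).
|451/30|_11 = 1/11

Step 1 — compute v_11(x) by factoring powers of 11 out of the numerator and denominator: v_11(451/30) = 1. Step 2 — apply |x|_p = p^{-v_p(x)} = 11^{-1} = 1/11.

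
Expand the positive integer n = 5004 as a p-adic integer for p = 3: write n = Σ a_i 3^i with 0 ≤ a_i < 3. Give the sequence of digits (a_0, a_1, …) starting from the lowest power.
(a_0, a_1, …) = (0, 0, 1, 2, 1, 2, 0, 2)

Repeated division by 3 gives the digits low-to-high: 5004 = 1·3^2 + 2·3^3 + 1·3^4 + 2·3^5 + 2·3^7. Digit sequence: (0, 0, 1, 2, 1, 2, 0, 2).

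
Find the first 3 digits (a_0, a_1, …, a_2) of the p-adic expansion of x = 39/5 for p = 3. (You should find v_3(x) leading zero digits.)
(a_0, …, a_2) = (0, 2, 2)

v_3(39/5) = 1, so a_0 = ... = a_0 = 0. Factor out: x = 3^1 · u with u = 13/5 a unit in ℤ_3. Expand u iteratively via a_{v+i} = u_i mod 3, u_{i+1} = (u_i − a_{v+i})/3:
  u_0 = 13/5;  a_1 = 2;  u_1 = (u_0 − 2)/3 = 1/5
  u_1 = 1/5;  a_2 = 2;  u_2 = (u_1 − 2)/3 = -3/5
Digits: (0, 2, 2).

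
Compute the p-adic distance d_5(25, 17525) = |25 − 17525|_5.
d_5(25, 17525) = 1/625

Step 1 — x − y = 25 − 17525 = -17500. Step 2 — v_5(-17500) = 4 (factor: -17500 = −(5^4 · 28); the sign does not affect v_p). Step 3 — |x − y|_5 = 5^{-4} = 1/625.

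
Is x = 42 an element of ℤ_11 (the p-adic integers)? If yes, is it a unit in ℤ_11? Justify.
x ∈ ℤ_11^× (unit); v_11(x) = 0

ℤ_11 = {x ∈ ℚ_11 : v_11(x) ≥ 0} and ℤ_11^× = {x ∈ ℤ_11 : v_11(x) = 0}. Here v_11(42) = v_11(num) − v_11(den) = 0; compare against these criteria.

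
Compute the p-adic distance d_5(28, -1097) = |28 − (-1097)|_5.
d_5(28, -1097) = 1/125

Step 1 — x − y = 28 − (-1097) = 1125. Step 2 — v_5(1125) = 3 (factor: 1125 = (5^3 · 9); the sign does not affect v_p). Step 3 — |x − y|_5 = 5^{-3} = 1/125.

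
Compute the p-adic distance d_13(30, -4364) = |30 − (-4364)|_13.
d_13(30, -4364) = 1/2197

Step 1 — x − y = 30 − (-4364) = 4394. Step 2 — v_13(4394) = 3 (factor: 4394 = (13^3 · 2); the sign does not affect v_p). Step 3 — |x − y|_13 = 13^{-3} = 1/2197.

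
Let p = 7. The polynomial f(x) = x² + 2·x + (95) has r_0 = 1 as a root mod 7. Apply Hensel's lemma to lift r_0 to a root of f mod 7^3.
r_2 = 148 (mod 343)

Hensel: r_{i+1} = r_i − f(r_i)·(f′(r_i))^{-1} mod 7^{i+2}, f′(x) = 2x + 2. Iterate:
  r_0 = 1 (mod 7)
  r_1 = 1 (mod 49)
  r_2 = 148 (mod 343)
Final: r = 148 satisfies f(r) ≡ 0 mod 7^3.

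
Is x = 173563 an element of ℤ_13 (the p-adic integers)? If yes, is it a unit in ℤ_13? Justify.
x ∈ ℤ_13 but not a unit; v_13(x) = 3 > 0

ℤ_13 = {x ∈ ℚ_13 : v_13(x) ≥ 0} and ℤ_13^× = {x ∈ ℤ_13 : v_13(x) = 0}. Here v_13(173563) = v_13(num) − v_13(den) = 3; compare against these criteria.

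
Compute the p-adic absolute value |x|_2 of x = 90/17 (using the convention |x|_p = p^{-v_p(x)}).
|90/17|_2 = 1/2

Step 1 — compute v_2(x) by factoring powers of 2 out of the numerator and denominator: v_2(90/17) = 1. Step 2 — apply |x|_p = p^{-v_p(x)} = 2^{-1} = 1/2.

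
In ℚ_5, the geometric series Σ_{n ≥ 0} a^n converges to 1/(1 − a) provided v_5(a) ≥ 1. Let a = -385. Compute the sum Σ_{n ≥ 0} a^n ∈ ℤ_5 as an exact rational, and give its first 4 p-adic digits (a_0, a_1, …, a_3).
Σ a^n = 1/(1 − a) = 1/386;  first 4 digits = (1, 3, 3, 4)

v_5(a) = 1 ≥ 1, so the series converges in ℤ_5 to 1/(1 − a) = 1/(1 − (-385)) = 1/386. Expand this rational in ℤ_5: compute digits iteratively via d_i = x_i mod 5, x_{i+1} = (x_i − d_i)/5. The first 4 digits are (1, 3, 3, 4).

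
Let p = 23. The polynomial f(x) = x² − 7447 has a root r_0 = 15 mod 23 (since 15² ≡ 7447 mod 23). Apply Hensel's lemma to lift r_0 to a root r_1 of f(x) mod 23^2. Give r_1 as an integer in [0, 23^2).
r_1 = 291 (mod 529)

Hensel's recurrence: r_{i+1} = r_i − f(r_i)·(f′(r_i))^{-1} mod 23^{i+2}, with f′(x) = 2x. Iterate:
  r_0 = 15 (mod 23)
  r_1 = 291 (mod 529)
Final: r_1 = 291, and one checks f(r_1) ≡ 0 mod 23^2.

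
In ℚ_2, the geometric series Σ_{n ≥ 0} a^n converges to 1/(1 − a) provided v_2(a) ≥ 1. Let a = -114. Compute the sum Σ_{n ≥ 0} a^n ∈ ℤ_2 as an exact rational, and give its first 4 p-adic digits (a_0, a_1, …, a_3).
Σ a^n = 1/(1 − a) = 1/115;  first 4 digits = (1, 1, 0, 1)

v_2(a) = 1 ≥ 1, so the series converges in ℤ_2 to 1/(1 − a) = 1/(1 − (-114)) = 1/115. Expand this rational in ℤ_2: compute digits iteratively via d_i = x_i mod 2, x_{i+1} = (x_i − d_i)/2. The first 4 digits are (1, 1, 0, 1).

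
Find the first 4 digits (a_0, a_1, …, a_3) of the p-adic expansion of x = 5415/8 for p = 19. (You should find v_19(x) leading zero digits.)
(a_0, …, a_3) = (0, 0, 9, 2)

v_19(5415/8) = 2, so a_0 = ... = a_1 = 0. Factor out: x = 19^2 · u with u = 15/8 a unit in ℤ_19. Expand u iteratively via a_{v+i} = u_i mod 19, u_{i+1} = (u_i − a_{v+i})/19:
  u_0 = 15/8;  a_2 = 9;  u_1 = (u_0 − 9)/19 = -3/8
  u_1 = -3/8;  a_3 = 2;  u_2 = (u_1 − 2)/19 = -1/8
Digits: (0, 0, 9, 2).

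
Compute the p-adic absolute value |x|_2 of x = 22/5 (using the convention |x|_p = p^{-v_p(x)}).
|22/5|_2 = 1/2

Step 1 — compute v_2(x) by factoring powers of 2 out of the numerator and denominator: v_2(22/5) = 1. Step 2 — apply |x|_p = p^{-v_p(x)} = 2^{-1} = 1/2.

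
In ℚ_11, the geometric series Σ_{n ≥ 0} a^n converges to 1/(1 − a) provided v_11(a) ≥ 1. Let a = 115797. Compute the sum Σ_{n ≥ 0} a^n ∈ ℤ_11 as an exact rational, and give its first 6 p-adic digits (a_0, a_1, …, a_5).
Σ a^n = 1/(1 − a) = -1/115796;  first 6 digits = (1, 0, 0, 10, 7, 0)

v_11(a) = 3 ≥ 1, so the series converges in ℤ_11 to 1/(1 − a) = 1/(1 − 115797) = -1/115796. Expand this rational in ℤ_11: compute digits iteratively via d_i = x_i mod 11, x_{i+1} = (x_i − d_i)/11. The first 6 digits are (1, 0, 0, 10, 7, 0).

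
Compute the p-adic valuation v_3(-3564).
v_3(-3564) = 4

v_3(n) is the largest exponent k such that 3^k divides n. Factor out: -3564 = -3^4 · 44. (Sign doesn't affect v_p.) So v_3(-3564) = 4.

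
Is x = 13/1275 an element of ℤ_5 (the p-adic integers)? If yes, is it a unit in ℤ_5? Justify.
x ∉ ℤ_5 (v_5(x) = -2 < 0)

ℤ_5 = {x ∈ ℚ_5 : v_5(x) ≥ 0} and ℤ_5^× = {x ∈ ℤ_5 : v_5(x) = 0}. Here v_5(13/1275) = v_5(num) − v_5(den) = -2; compare against these criteria.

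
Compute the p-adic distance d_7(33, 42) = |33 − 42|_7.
d_7(33, 42) = 1

Step 1 — x − y = 33 − 42 = -9. Step 2 — v_7(-9) = 0 (factor: -9 = −(7^0 · 9); the sign does not affect v_p). Step 3 — |x − y|_7 = 7^{0} = 1.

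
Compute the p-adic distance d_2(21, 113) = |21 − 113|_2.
d_2(21, 113) = 1/4

Step 1 — x − y = 21 − 113 = -92. Step 2 — v_2(-92) = 2 (factor: -92 = −(2^2 · 23); the sign does not affect v_p). Step 3 — |x − y|_2 = 2^{-2} = 1/4.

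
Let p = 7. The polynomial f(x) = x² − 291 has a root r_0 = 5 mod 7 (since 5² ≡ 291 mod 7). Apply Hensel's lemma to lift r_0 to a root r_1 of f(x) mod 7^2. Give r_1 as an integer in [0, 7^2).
r_1 = 12 (mod 49)

Hensel's recurrence: r_{i+1} = r_i − f(r_i)·(f′(r_i))^{-1} mod 7^{i+2}, with f′(x) = 2x. Iterate:
  r_0 = 5 (mod 7)
  r_1 = 12 (mod 49)
Final: r_1 = 12, and one checks f(r_1) ≡ 0 mod 7^2.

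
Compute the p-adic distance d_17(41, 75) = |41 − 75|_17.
d_17(41, 75) = 1/17

Step 1 — x − y = 41 − 75 = -34. Step 2 — v_17(-34) = 1 (factor: -34 = −(17^1 · 2); the sign does not affect v_p). Step 3 — |x − y|_17 = 17^{-1} = 1/17.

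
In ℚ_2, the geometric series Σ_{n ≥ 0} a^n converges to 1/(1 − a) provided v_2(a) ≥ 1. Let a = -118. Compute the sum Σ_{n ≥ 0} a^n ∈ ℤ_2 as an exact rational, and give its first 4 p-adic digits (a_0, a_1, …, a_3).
Σ a^n = 1/(1 − a) = 1/119;  first 4 digits = (1, 1, 1, 0)

v_2(a) = 1 ≥ 1, so the series converges in ℤ_2 to 1/(1 − a) = 1/(1 − (-118)) = 1/119. Expand this rational in ℤ_2: compute digits iteratively via d_i = x_i mod 2, x_{i+1} = (x_i − d_i)/2. The first 4 digits are (1, 1, 1, 0).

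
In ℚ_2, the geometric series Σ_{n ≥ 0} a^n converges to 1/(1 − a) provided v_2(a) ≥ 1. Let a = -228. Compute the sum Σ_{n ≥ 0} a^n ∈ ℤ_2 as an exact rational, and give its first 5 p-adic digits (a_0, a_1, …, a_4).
Σ a^n = 1/(1 − a) = 1/229;  first 5 digits = (1, 0, 1, 1, 0)

v_2(a) = 2 ≥ 1, so the series converges in ℤ_2 to 1/(1 − a) = 1/(1 − (-228)) = 1/229. Expand this rational in ℤ_2: compute digits iteratively via d_i = x_i mod 2, x_{i+1} = (x_i − d_i)/2. The first 5 digits are (1, 0, 1, 1, 0).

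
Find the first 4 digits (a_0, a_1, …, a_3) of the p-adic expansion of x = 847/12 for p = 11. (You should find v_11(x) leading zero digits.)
(a_0, …, a_3) = (0, 0, 7, 4)

v_11(847/12) = 2, so a_0 = ... = a_1 = 0. Factor out: x = 11^2 · u with u = 7/12 a unit in ℤ_11. Expand u iteratively via a_{v+i} = u_i mod 11, u_{i+1} = (u_i − a_{v+i})/11:
  u_0 = 7/12;  a_2 = 7;  u_1 = (u_0 − 7)/11 = -7/12
  u_1 = -7/12;  a_3 = 4;  u_2 = (u_1 − 4)/11 = -5/12
Digits: (0, 0, 7, 4).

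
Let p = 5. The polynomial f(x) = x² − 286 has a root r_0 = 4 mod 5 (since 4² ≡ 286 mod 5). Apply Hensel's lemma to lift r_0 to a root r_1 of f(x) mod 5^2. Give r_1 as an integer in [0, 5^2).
r_1 = 19 (mod 25)

Hensel's recurrence: r_{i+1} = r_i − f(r_i)·(f′(r_i))^{-1} mod 5^{i+2}, with f′(x) = 2x. Iterate:
  r_0 = 4 (mod 5)
  r_1 = 19 (mod 25)
Final: r_1 = 19, and one checks f(r_1) ≡ 0 mod 5^2.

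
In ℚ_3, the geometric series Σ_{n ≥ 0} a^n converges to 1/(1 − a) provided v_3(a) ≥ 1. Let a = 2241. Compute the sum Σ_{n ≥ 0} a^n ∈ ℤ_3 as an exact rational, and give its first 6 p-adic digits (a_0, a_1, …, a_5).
Σ a^n = 1/(1 − a) = -1/2240;  first 6 digits = (1, 0, 0, 2, 0, 0)

v_3(a) = 3 ≥ 1, so the series converges in ℤ_3 to 1/(1 − a) = 1/(1 − 2241) = -1/2240. Expand this rational in ℤ_3: compute digits iteratively via d_i = x_i mod 3, x_{i+1} = (x_i − d_i)/3. The first 6 digits are (1, 0, 0, 2, 0, 0).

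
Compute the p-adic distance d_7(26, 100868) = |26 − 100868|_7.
d_7(26, 100868) = 1/16807

Step 1 — x − y = 26 − 100868 = -100842. Step 2 — v_7(-100842) = 5 (factor: -100842 = −(7^5 · 6); the sign does not affect v_p). Step 3 — |x − y|_7 = 7^{-5} = 1/16807.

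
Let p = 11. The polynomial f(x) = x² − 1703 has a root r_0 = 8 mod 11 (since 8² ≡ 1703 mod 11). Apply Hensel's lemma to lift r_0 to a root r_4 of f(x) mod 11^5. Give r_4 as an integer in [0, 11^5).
r_4 = 33877 (mod 161051)

Hensel's recurrence: r_{i+1} = r_i − f(r_i)·(f′(r_i))^{-1} mod 11^{i+2}, with f′(x) = 2x. Iterate:
  r_0 = 8 (mod 11)
  r_1 = 118 (mod 121)
  r_2 = 602 (mod 1331)
  r_3 = 4595 (mod 14641)
  r_4 = 33877 (mod 161051)
Final: r_4 = 33877, and one checks f(r_4) ≡ 0 mod 11^5.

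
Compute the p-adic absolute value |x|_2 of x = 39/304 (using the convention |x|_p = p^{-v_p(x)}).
|39/304|_2 = 16

Step 1 — compute v_2(x) by factoring powers of 2 out of the numerator and denominator: v_2(39/304) = -4. Step 2 — apply |x|_p = p^{-v_p(x)} = 2^{4} = 16.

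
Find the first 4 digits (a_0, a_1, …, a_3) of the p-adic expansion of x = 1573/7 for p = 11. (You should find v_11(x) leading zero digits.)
(a_0, …, a_3) = (0, 0, 5, 6)

v_11(1573/7) = 2, so a_0 = ... = a_1 = 0. Factor out: x = 11^2 · u with u = 13/7 a unit in ℤ_11. Expand u iteratively via a_{v+i} = u_i mod 11, u_{i+1} = (u_i − a_{v+i})/11:
  u_0 = 13/7;  a_2 = 5;  u_1 = (u_0 − 5)/11 = -2/7
  u_1 = -2/7;  a_3 = 6;  u_2 = (u_1 − 6)/11 = -4/7
Digits: (0, 0, 5, 6).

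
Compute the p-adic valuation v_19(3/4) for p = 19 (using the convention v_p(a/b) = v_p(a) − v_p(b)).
v_19(3/4) = 0

Factor powers of 19 from the numerator and denominator of the reduced fraction: 3 = 19^0 · 3 and 4 = 19^0 · 4. Apply v_p(a/b) = v_p(a) − v_p(b): v_19(3/4) = 0 − 0 = 0.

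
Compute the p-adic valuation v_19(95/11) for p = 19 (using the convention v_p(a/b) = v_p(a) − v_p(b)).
v_19(95/11) = 1

Factor powers of 19 from the numerator and denominator of the reduced fraction: 95 = 19^1 · 5 and 11 = 19^0 · 11. Apply v_p(a/b) = v_p(a) − v_p(b): v_19(95/11) = 1 − 0 = 1.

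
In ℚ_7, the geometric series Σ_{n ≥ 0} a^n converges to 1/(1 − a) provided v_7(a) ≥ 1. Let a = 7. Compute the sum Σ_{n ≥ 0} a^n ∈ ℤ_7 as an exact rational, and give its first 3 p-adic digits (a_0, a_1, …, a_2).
Σ a^n = 1/(1 − a) = -1/6;  first 3 digits = (1, 1, 1)

v_7(a) = 1 ≥ 1, so the series converges in ℤ_7 to 1/(1 − a) = 1/(1 − 7) = -1/6. Expand this rational in ℤ_7: compute digits iteratively via d_i = x_i mod 7, x_{i+1} = (x_i − d_i)/7. The first 3 digits are (1, 1, 1).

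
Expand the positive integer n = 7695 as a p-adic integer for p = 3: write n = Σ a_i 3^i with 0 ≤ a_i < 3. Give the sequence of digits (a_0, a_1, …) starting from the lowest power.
(a_0, a_1, …) = (0, 0, 0, 0, 2, 1, 1, 0, 1)

Repeated division by 3 gives the digits low-to-high: 7695 = 2·3^4 + 1·3^5 + 1·3^6 + 1·3^8. Digit sequence: (0, 0, 0, 0, 2, 1, 1, 0, 1).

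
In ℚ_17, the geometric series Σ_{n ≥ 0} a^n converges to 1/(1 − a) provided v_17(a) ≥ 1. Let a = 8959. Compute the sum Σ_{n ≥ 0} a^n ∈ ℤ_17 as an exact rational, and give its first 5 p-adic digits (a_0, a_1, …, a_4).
Σ a^n = 1/(1 − a) = -1/8958;  first 5 digits = (1, 0, 14, 1, 9)

v_17(a) = 2 ≥ 1, so the series converges in ℤ_17 to 1/(1 − a) = 1/(1 − 8959) = -1/8958. Expand this rational in ℤ_17: compute digits iteratively via d_i = x_i mod 17, x_{i+1} = (x_i − d_i)/17. The first 5 digits are (1, 0, 14, 1, 9).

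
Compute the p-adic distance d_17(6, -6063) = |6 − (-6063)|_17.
d_17(6, -6063) = 1/289

Step 1 — x − y = 6 − (-6063) = 6069. Step 2 — v_17(6069) = 2 (factor: 6069 = (17^2 · 21); the sign does not affect v_p). Step 3 — |x − y|_17 = 17^{-2} = 1/289.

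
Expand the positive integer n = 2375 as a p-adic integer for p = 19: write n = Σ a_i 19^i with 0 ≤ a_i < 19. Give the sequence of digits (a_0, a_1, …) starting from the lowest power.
(a_0, a_1, …) = (0, 11, 6)

Repeated division by 19 gives the digits low-to-high: 2375 = 11·19^1 + 6·19^2. Digit sequence: (0, 11, 6).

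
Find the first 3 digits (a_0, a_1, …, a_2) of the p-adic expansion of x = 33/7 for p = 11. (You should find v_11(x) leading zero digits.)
(a_0, …, a_2) = (0, 2, 3)

v_11(33/7) = 1, so a_0 = ... = a_0 = 0. Factor out: x = 11^1 · u with u = 3/7 a unit in ℤ_11. Expand u iteratively via a_{v+i} = u_i mod 11, u_{i+1} = (u_i − a_{v+i})/11:
  u_0 = 3/7;  a_1 = 2;  u_1 = (u_0 − 2)/11 = -1/7
  u_1 = -1/7;  a_2 = 3;  u_2 = (u_1 − 3)/11 = -2/7
Digits: (0, 2, 3).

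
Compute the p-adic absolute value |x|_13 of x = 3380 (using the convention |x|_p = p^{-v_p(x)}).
|3380|_13 = 1/169

Step 1 — compute v_13(x) by factoring powers of 13 out of the numerator and denominator: v_13(3380) = 2. Step 2 — apply |x|_p = p^{-v_p(x)} = 13^{-2} = 1/169.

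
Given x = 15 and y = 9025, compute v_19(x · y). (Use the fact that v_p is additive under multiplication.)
v_19(135375) = 2

v_p(x) = 0 (factor: 15 = 19^0 · 15); v_p(y) = 2 (factor: 9025 = 19^2 · 25). Additivity: v_p(xy) = v_p(x) + v_p(y) = 0 + 2 = 2. (Direct check: xy = 135375 = 19^2 · (375).)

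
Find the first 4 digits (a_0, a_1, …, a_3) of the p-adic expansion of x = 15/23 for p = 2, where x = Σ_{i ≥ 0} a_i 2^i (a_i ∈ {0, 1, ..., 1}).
(a_0, …, a_3) = (1, 0, 0, 1)

v_2(15/23) = 0 (numerator and denominator both coprime to 2), so x ∈ ℤ_2^×. Compute digits iteratively via a_i = x_i mod 2, x_{i+1} = (x_i − a_i)/2, with x_0 = x:
  x_0 = 15/23;  a_0 = 1;  x_1 = (x_0 − 1)/2 = -4/23
  x_1 = -4/23;  a_1 = 0;  x_2 = (x_1 − 0)/2 = -2/23
  x_2 = -2/23;  a_2 = 0;  x_3 = (x_2 − 0)/2 = -1/23
  x_3 = -1/23;  a_3 = 1;  x_4 = (x_3 − 1)/2 = -12/23
Digits: (1, 0, 0, 1).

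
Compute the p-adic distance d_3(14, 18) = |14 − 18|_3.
d_3(14, 18) = 1

Step 1 — x − y = 14 − 18 = -4. Step 2 — v_3(-4) = 0 (factor: -4 = −(3^0 · 4); the sign does not affect v_p). Step 3 — |x − y|_3 = 3^{0} = 1.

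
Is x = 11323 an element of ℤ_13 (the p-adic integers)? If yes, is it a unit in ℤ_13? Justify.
x ∈ ℤ_13 but not a unit; v_13(x) = 2 > 0

ℤ_13 = {x ∈ ℚ_13 : v_13(x) ≥ 0} and ℤ_13^× = {x ∈ ℤ_13 : v_13(x) = 0}. Here v_13(11323) = v_13(num) − v_13(den) = 2; compare against these criteria.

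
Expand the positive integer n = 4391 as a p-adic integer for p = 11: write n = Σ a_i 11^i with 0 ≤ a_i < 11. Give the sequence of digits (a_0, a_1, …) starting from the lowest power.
(a_0, a_1, …) = (2, 3, 3, 3)

Repeated division by 11 gives the digits low-to-high: 4391 = 2 + 3·11^1 + 3·11^2 + 3·11^3. Digit sequence: (2, 3, 3, 3).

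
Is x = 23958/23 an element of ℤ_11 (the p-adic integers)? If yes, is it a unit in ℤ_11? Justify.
x ∈ ℤ_11 but not a unit; v_11(x) = 3 > 0

ℤ_11 = {x ∈ ℚ_11 : v_11(x) ≥ 0} and ℤ_11^× = {x ∈ ℤ_11 : v_11(x) = 0}. Here v_11(23958/23) = v_11(num) − v_11(den) = 3; compare against these criteria.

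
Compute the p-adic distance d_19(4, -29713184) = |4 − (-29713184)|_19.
d_19(4, -29713184) = 1/2476099

Step 1 — x − y = 4 − (-29713184) = 29713188. Step 2 — v_19(29713188) = 5 (factor: 29713188 = (19^5 · 12); the sign does not affect v_p). Step 3 — |x − y|_19 = 19^{-5} = 1/2476099.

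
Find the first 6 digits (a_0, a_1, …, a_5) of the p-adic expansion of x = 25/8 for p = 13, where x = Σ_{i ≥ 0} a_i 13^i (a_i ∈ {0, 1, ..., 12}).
(a_0, …, a_5) = (8, 11, 4, 11, 4, 11)

v_13(25/8) = 0 (numerator and denominator both coprime to 13), so x ∈ ℤ_13^×. Compute digits iteratively via a_i = x_i mod 13, x_{i+1} = (x_i − a_i)/13, with x_0 = x:
  x_0 = 25/8;  a_0 = 8;  x_1 = (x_0 − 8)/13 = -3/8
  x_1 = -3/8;  a_1 = 11;  x_2 = (x_1 − 11)/13 = -7/8
  x_2 = -7/8;  a_2 = 4;  x_3 = (x_2 − 4)/13 = -3/8
  x_3 = -3/8;  a_3 = 11;  x_4 = (x_3 − 11)/13 = -7/8
  x_4 = -7/8;  a_4 = 4;  x_5 = (x_4 − 4)/13 = -3/8
  x_5 = -3/8;  a_5 = 11;  x_6 = (x_5 − 11)/13 = -7/8
Digits: (8, 11, 4, 11, 4, 11).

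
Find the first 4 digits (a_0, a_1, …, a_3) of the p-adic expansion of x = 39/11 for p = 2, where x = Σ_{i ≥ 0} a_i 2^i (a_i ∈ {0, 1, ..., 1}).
(a_0, …, a_3) = (1, 0, 1, 0)

v_2(39/11) = 0 (numerator and denominator both coprime to 2), so x ∈ ℤ_2^×. Compute digits iteratively via a_i = x_i mod 2, x_{i+1} = (x_i − a_i)/2, with x_0 = x:
  x_0 = 39/11;  a_0 = 1;  x_1 = (x_0 − 1)/2 = 14/11
  x_1 = 14/11;  a_1 = 0;  x_2 = (x_1 − 0)/2 = 7/11
  x_2 = 7/11;  a_2 = 1;  x_3 = (x_2 − 1)/2 = -2/11
  x_3 = -2/11;  a_3 = 0;  x_4 = (x_3 − 0)/2 = -1/11
Digits: (1, 0, 1, 0).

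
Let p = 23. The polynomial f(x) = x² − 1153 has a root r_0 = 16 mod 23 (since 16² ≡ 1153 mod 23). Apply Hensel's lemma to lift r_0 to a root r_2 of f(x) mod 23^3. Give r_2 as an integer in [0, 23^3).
r_2 = 7169 (mod 12167)

Hensel's recurrence: r_{i+1} = r_i − f(r_i)·(f′(r_i))^{-1} mod 23^{i+2}, with f′(x) = 2x. Iterate:
  r_0 = 16 (mod 23)
  r_1 = 292 (mod 529)
  r_2 = 7169 (mod 12167)
Final: r_2 = 7169, and one checks f(r_2) ≡ 0 mod 23^3.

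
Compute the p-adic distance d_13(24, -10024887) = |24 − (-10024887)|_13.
d_13(24, -10024887) = 1/371293

Step 1 — x − y = 24 − (-10024887) = 10024911. Step 2 — v_13(10024911) = 5 (factor: 10024911 = (13^5 · 27); the sign does not affect v_p). Step 3 — |x − y|_13 = 13^{-5} = 1/371293.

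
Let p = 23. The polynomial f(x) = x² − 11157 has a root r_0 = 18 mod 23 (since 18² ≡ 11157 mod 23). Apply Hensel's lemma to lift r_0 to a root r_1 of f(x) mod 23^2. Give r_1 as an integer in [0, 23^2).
r_1 = 363 (mod 529)

Hensel's recurrence: r_{i+1} = r_i − f(r_i)·(f′(r_i))^{-1} mod 23^{i+2}, with f′(x) = 2x. Iterate:
  r_0 = 18 (mod 23)
  r_1 = 363 (mod 529)
Final: r_1 = 363, and one checks f(r_1) ≡ 0 mod 23^2.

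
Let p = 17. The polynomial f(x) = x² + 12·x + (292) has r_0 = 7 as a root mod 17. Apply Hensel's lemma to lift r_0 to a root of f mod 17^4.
r_3 = 22277 (mod 83521)

Hensel: r_{i+1} = r_i − f(r_i)·(f′(r_i))^{-1} mod 17^{i+2}, f′(x) = 2x + 12. Iterate:
  r_0 = 7 (mod 17)
  r_1 = 24 (mod 289)
  r_2 = 2625 (mod 4913)
  r_3 = 22277 (mod 83521)
Final: r = 22277 satisfies f(r) ≡ 0 mod 17^4.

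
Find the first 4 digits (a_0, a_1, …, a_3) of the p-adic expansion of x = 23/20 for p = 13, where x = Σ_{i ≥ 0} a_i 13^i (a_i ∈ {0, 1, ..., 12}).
(a_0, …, a_3) = (7, 8, 0, 11)

v_13(23/20) = 0 (numerator and denominator both coprime to 13), so x ∈ ℤ_13^×. Compute digits iteratively via a_i = x_i mod 13, x_{i+1} = (x_i − a_i)/13, with x_0 = x:
  x_0 = 23/20;  a_0 = 7;  x_1 = (x_0 − 7)/13 = -9/20
  x_1 = -9/20;  a_1 = 8;  x_2 = (x_1 − 8)/13 = -13/20
  x_2 = -13/20;  a_2 = 0;  x_3 = (x_2 − 0)/13 = -1/20
  x_3 = -1/20;  a_3 = 11;  x_4 = (x_3 − 11)/13 = -17/20
Digits: (7, 8, 0, 11).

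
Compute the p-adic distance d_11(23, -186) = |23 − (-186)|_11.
d_11(23, -186) = 1/11

Step 1 — x − y = 23 − (-186) = 209. Step 2 — v_11(209) = 1 (factor: 209 = (11^1 · 19); the sign does not affect v_p). Step 3 — |x − y|_11 = 11^{-1} = 1/11.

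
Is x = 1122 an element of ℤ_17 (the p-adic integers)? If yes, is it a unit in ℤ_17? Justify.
x ∈ ℤ_17 but not a unit; v_17(x) = 1 > 0

ℤ_17 = {x ∈ ℚ_17 : v_17(x) ≥ 0} and ℤ_17^× = {x ∈ ℤ_17 : v_17(x) = 0}. Here v_17(1122) = v_17(num) − v_17(den) = 1; compare against these criteria.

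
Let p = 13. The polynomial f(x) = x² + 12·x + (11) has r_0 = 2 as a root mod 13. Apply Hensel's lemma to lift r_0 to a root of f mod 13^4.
r_3 = 28550 (mod 28561)

Hensel: r_{i+1} = r_i − f(r_i)·(f′(r_i))^{-1} mod 13^{i+2}, f′(x) = 2x + 12. Iterate:
  r_0 = 2 (mod 13)
  r_1 = 158 (mod 169)
  r_2 = 2186 (mod 2197)
  r_3 = 28550 (mod 28561)
Final: r = 28550 satisfies f(r) ≡ 0 mod 13^4.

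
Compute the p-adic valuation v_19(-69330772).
v_19(-69330772) = 5

v_19(n) is the largest exponent k such that 19^k divides n. Factor out: -69330772 = -19^5 · 28. (Sign doesn't affect v_p.) So v_19(-69330772) = 5.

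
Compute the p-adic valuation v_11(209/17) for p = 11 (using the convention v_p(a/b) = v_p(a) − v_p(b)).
v_11(209/17) = 1

Factor powers of 11 from the numerator and denominator of the reduced fraction: 209 = 11^1 · 19 and 17 = 11^0 · 17. Apply v_p(a/b) = v_p(a) − v_p(b): v_11(209/17) = 1 − 0 = 1.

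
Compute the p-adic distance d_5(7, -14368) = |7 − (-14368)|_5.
d_5(7, -14368) = 1/625

Step 1 — x − y = 7 − (-14368) = 14375. Step 2 — v_5(14375) = 4 (factor: 14375 = (5^4 · 23); the sign does not affect v_p). Step 3 — |x − y|_5 = 5^{-4} = 1/625.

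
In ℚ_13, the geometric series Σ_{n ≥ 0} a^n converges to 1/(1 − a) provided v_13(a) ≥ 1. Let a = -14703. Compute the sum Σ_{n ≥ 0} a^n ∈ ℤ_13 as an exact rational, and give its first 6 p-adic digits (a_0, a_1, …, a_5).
Σ a^n = 1/(1 − a) = 1/14704;  first 6 digits = (1, 0, 4, 6, 2, 10)

v_13(a) = 2 ≥ 1, so the series converges in ℤ_13 to 1/(1 − a) = 1/(1 − (-14703)) = 1/14704. Expand this rational in ℤ_13: compute digits iteratively via d_i = x_i mod 13, x_{i+1} = (x_i − d_i)/13. The first 6 digits are (1, 0, 4, 6, 2, 10).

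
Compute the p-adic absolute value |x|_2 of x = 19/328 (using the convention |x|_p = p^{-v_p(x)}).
|19/328|_2 = 8

Step 1 — compute v_2(x) by factoring powers of 2 out of the numerator and denominator: v_2(19/328) = -3. Step 2 — apply |x|_p = p^{-v_p(x)} = 2^{3} = 8.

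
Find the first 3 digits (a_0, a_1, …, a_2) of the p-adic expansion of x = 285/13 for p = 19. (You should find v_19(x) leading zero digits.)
(a_0, …, a_2) = (0, 7, 7)

v_19(285/13) = 1, so a_0 = ... = a_0 = 0. Factor out: x = 19^1 · u with u = 15/13 a unit in ℤ_19. Expand u iteratively via a_{v+i} = u_i mod 19, u_{i+1} = (u_i − a_{v+i})/19:
  u_0 = 15/13;  a_1 = 7;  u_1 = (u_0 − 7)/19 = -4/13
  u_1 = -4/13;  a_2 = 7;  u_2 = (u_1 − 7)/19 = -5/13
Digits: (0, 7, 7).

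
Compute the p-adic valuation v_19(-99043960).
v_19(-99043960) = 5

v_19(n) is the largest exponent k such that 19^k divides n. Factor out: -99043960 = -19^5 · 40. (Sign doesn't affect v_p.) So v_19(-99043960) = 5.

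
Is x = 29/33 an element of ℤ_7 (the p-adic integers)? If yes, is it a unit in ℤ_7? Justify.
x ∈ ℤ_7^× (unit); v_7(x) = 0

ℤ_7 = {x ∈ ℚ_7 : v_7(x) ≥ 0} and ℤ_7^× = {x ∈ ℤ_7 : v_7(x) = 0}. Here v_7(29/33) = v_7(num) − v_7(den) = 0; compare against these criteria.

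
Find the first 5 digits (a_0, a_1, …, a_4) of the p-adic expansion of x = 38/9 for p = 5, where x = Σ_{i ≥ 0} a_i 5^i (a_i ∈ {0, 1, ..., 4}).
(a_0, …, a_4) = (2, 1, 1, 2, 4)

v_5(38/9) = 0 (numerator and denominator both coprime to 5), so x ∈ ℤ_5^×. Compute digits iteratively via a_i = x_i mod 5, x_{i+1} = (x_i − a_i)/5, with x_0 = x:
  x_0 = 38/9;  a_0 = 2;  x_1 = (x_0 − 2)/5 = 4/9
  x_1 = 4/9;  a_1 = 1;  x_2 = (x_1 − 1)/5 = -1/9
  x_2 = -1/9;  a_2 = 1;  x_3 = (x_2 − 1)/5 = -2/9
  x_3 = -2/9;  a_3 = 2;  x_4 = (x_3 − 2)/5 = -4/9
  x_4 = -4/9;  a_4 = 4;  x_5 = (x_4 − 4)/5 = -8/9
Digits: (2, 1, 1, 2, 4).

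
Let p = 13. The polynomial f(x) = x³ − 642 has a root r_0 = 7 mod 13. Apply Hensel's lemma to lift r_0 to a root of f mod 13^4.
r_3 = 27840 (mod 28561)

Hensel: r_{i+1} = r_i − f(r_i)/f′(r_i) mod 13^{i+2}, where f′(x) = 3x². Iterate:
  r_0 = 7 (mod 13)
  r_1 = 124 (mod 169)
  r_2 = 1476 (mod 2197)
  r_3 = 27840 (mod 28561)
Final: r = 27840 with f(r) ≡ 0 mod 13^4.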